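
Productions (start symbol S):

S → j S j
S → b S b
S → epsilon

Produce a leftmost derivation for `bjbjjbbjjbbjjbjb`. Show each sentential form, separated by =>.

S => bSb => bjSjb => bjbSbjb => bjbjSjbjb => bjbjjSjjbjb => bjbjjbSbjjbjb => bjbjjbbSbbjjbjb => bjbjjbbjSjbbjjbjb => bjbjjbbjjbbjjbjb

S => bSb   [S → b S b]
bSb => bjSjb   [S → j S j]
bjSjb => bjbSbjb   [S → b S b]
bjbSbjb => bjbjSjbjb   [S → j S j]
bjbjSjbjb => bjbjjSjjbjb   [S → j S j]
bjbjjSjjbjb => bjbjjbSbjjbjb   [S → b S b]
bjbjjbSbjjbjb => bjbjjbbSbbjjbjb   [S → b S b]
bjbjjbbSbbjjbjb => bjbjjbbjSjbbjjbjb   [S → j S j]
bjbjjbbjSjbbjjbjb => bjbjjbbjjbbjjbjb   [S → epsilon]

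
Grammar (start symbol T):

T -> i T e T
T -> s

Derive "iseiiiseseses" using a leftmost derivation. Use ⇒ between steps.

T ⇒ iTeT ⇒ iseT ⇒ iseiTeT ⇒ iseiiTeTeT ⇒ iseiiiTeTeTeT ⇒ iseiiiseTeTeT ⇒ iseiiiseseTeT ⇒ iseiiiseseseT ⇒ iseiiiseseses

T ⇒ iTeT   [T -> i T e T]
iTeT ⇒ iseT   [T -> s]
iseT ⇒ iseiTeT   [T -> i T e T]
iseiTeT ⇒ iseiiTeTeT   [T -> i T e T]
iseiiTeTeT ⇒ iseiiiTeTeTeT   [T -> i T e T]
iseiiiTeTeTeT ⇒ iseiiiseTeTeT   [T -> s]
iseiiiseTeTeT ⇒ iseiiiseseTeT   [T -> s]
iseiiiseseTeT ⇒ iseiiiseseseT   [T -> s]
iseiiiseseseT ⇒ iseiiiseseses   [T -> s]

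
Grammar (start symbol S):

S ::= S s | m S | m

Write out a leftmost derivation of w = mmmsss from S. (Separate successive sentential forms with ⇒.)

S⇒Ss⇒Sss⇒mSss⇒mSsss⇒mmSsss⇒mmmsss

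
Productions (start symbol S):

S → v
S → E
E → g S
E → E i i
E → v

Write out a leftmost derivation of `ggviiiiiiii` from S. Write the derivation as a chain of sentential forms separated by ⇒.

S⇒E⇒Eii⇒Eiiii⇒Eiiiiii⇒Eiiiiiiii⇒gSiiiiiiii⇒gEiiiiiiii⇒ggSiiiiiiii⇒ggEiiiiiiii⇒ggviiiiiiii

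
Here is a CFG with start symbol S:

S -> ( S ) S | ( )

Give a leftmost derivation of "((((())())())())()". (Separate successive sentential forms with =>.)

S => (S)S   [S -> ( S ) S]
(S)S => ((S)S)S   [S -> ( S ) S]
((S)S)S => (((S)S)S)S   [S -> ( S ) S]
(((S)S)S)S => ((((S)S)S)S)S   [S -> ( S ) S]
((((S)S)S)S)S => ((((())S)S)S)S   [S -> ( )]
((((())S)S)S)S => ((((())())S)S)S   [S -> ( )]
((((())())S)S)S => ((((())())())S)S   [S -> ( )]
((((())())())S)S => ((((())())())())S   [S -> ( )]
((((())())())())S => ((((())())())())()   [S -> ( )]

S => (S)S => ((S)S)S => (((S)S)S)S => ((((S)S)S)S)S => ((((())S)S)S)S => ((((())())S)S)S => ((((())())())S)S => ((((())())())())S => ((((())())())())()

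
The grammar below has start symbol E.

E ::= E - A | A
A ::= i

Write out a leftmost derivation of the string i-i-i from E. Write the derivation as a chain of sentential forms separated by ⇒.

E ⇒ E-A ⇒ E-A-A ⇒ A-A-A ⇒ i-A-A ⇒ i-i-A ⇒ i-i-i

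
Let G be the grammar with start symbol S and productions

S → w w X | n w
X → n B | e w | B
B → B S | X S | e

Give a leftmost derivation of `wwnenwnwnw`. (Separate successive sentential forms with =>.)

S => wwX => wwnB => wwnXS => wwnBS => wwnXSS => wwnBSS => wwnXSSS => wwnBSSS => wwneSSS => wwnenwSS => wwnenwnwS => wwnenwnwnw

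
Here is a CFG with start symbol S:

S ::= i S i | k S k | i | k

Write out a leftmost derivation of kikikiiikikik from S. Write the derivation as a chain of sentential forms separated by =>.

S => kSk => kiSik => kikSkik => kikiSikik => kikikSkikik => kikikiSikikik => kikikiiikikik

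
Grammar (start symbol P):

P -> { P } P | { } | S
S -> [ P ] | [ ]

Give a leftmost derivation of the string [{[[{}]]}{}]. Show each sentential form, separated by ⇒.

P⇒S⇒[P]⇒[{P}P]⇒[{S}P]⇒[{[P]}P]⇒[{[S]}P]⇒[{[[P]]}P]⇒[{[[{}]]}P]⇒[{[[{}]]}{}]

P ⇒ S   [P -> S]
S ⇒ [P]   [S -> [ P ]]
[P] ⇒ [{P}P]   [P -> { P } P]
[{P}P] ⇒ [{S}P]   [P -> S]
[{S}P] ⇒ [{[P]}P]   [S -> [ P ]]
[{[P]}P] ⇒ [{[S]}P]   [P -> S]
[{[S]}P] ⇒ [{[[P]]}P]   [S -> [ P ]]
[{[[P]]}P] ⇒ [{[[{}]]}P]   [P -> { }]
[{[[{}]]}P] ⇒ [{[[{}]]}{}]   [P -> { }]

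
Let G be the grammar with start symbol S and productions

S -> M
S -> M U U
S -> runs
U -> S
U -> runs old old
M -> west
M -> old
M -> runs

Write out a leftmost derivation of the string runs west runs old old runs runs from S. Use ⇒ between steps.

S ⇒ M U U ⇒ runs U U ⇒ runs S U ⇒ runs M U U U ⇒ runs west U U U ⇒ runs west runs old old U U ⇒ runs west runs old old S U ⇒ runs west runs old old runs U ⇒ runs west runs old old runs S ⇒ runs west runs old old runs runs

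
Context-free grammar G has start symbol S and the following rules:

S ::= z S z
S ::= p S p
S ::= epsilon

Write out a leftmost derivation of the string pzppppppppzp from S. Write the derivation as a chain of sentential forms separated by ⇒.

S ⇒ pSp ⇒ pzSzp ⇒ pzpSpzp ⇒ pzppSppzp ⇒ pzpppSpppzp ⇒ pzppppSppppzp ⇒ pzppppppppzp

S ⇒ pSp   [S ::= p S p]
pSp ⇒ pzSzp   [S ::= z S z]
pzSzp ⇒ pzpSpzp   [S ::= p S p]
pzpSpzp ⇒ pzppSppzp   [S ::= p S p]
pzppSppzp ⇒ pzpppSpppzp   [S ::= p S p]
pzpppSpppzp ⇒ pzppppSppppzp   [S ::= p S p]
pzppppSppppzp ⇒ pzppppppppzp   [S ::= epsilon]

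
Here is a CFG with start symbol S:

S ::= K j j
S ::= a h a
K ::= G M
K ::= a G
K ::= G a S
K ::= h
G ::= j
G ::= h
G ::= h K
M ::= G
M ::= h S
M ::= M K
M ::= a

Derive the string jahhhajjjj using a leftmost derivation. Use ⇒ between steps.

S⇒Kjj⇒GaSjj⇒jaSjj⇒jaKjjjj⇒jaGMjjjj⇒jahKMjjjj⇒jahGMMjjjj⇒jahhMMjjjj⇒jahhGMjjjj⇒jahhhMjjjj⇒jahhhajjjj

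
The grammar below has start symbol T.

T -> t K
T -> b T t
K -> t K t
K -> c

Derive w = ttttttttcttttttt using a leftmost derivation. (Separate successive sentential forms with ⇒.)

T⇒tK⇒ttKt⇒tttKtt⇒ttttKttt⇒tttttKtttt⇒ttttttKttttt⇒tttttttKtttttt⇒ttttttttKttttttt⇒ttttttttcttttttt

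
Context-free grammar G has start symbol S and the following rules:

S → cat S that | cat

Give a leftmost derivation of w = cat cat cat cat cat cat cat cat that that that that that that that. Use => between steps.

S => cat S that   [S → cat S that]
cat S that => cat cat S that that   [S → cat S that]
cat cat S that that => cat cat cat S that that that   [S → cat S that]
cat cat cat S that that that => cat cat cat cat S that that that that   [S → cat S that]
cat cat cat cat S that that that that => cat cat cat cat cat S that that that that that   [S → cat S that]
cat cat cat cat cat S that that that that that => cat cat cat cat cat cat S that that that that that that   [S → cat S that]
cat cat cat cat cat cat S that that that that that that => cat cat cat cat cat cat cat S that that that that that that that   [S → cat S that]
cat cat cat cat cat cat cat S that that that that that that that => cat cat cat cat cat cat cat cat that that that that that that that   [S → cat]

S => cat S that => cat cat S that that => cat cat cat S that that that => cat cat cat cat S that that that that => cat cat cat cat cat S that that that that that => cat cat cat cat cat cat S that that that that that that => cat cat cat cat cat cat cat S that that that that that that that => cat cat cat cat cat cat cat cat that that that that that that that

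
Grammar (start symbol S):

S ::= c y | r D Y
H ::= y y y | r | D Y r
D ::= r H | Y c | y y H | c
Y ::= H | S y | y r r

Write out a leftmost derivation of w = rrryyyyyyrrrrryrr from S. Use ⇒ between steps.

S ⇒ rDY ⇒ rrHY ⇒ rrDYrY ⇒ rrrHYrY ⇒ rrrDYrYrY ⇒ rrryyHYrYrY ⇒ rrryyyyyYrYrY ⇒ rrryyyyyyrrrYrY ⇒ rrryyyyyyrrrHrY ⇒ rrryyyyyyrrrrrY ⇒ rrryyyyyyrrrrryrr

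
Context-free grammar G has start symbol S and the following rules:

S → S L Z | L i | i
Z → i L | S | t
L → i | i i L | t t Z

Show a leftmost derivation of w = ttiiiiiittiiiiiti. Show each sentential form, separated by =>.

S => Li => ttZi => ttSi => ttSLZi => ttLiLZi => ttiiLiLZi => ttiiiiLiLZi => ttiiiiiiLiLZi => ttiiiiiittZiLZi => ttiiiiiittSiLZi => ttiiiiiittiiLZi => ttiiiiiittiiiiLZi => ttiiiiiittiiiiiZi => ttiiiiiittiiiiiti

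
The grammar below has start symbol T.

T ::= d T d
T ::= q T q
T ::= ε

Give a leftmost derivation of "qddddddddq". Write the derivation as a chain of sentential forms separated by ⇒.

T ⇒ qTq ⇒ qdTdq ⇒ qddTddq ⇒ qdddTdddq ⇒ qddddTddddq ⇒ qddddddddq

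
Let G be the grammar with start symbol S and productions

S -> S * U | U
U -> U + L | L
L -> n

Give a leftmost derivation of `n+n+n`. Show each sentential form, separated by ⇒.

S ⇒ U ⇒ U+L ⇒ U+L+L ⇒ L+L+L ⇒ n+L+L ⇒ n+n+L ⇒ n+n+n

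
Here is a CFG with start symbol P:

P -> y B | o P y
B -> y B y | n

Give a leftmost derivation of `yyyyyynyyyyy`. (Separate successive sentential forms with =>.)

P => yB => yyBy => yyyByy => yyyyByyy => yyyyyByyyy => yyyyyyByyyyy => yyyyyynyyyyy

P => yB   [P -> y B]
yB => yyBy   [B -> y B y]
yyBy => yyyByy   [B -> y B y]
yyyByy => yyyyByyy   [B -> y B y]
yyyyByyy => yyyyyByyyy   [B -> y B y]
yyyyyByyyy => yyyyyyByyyyy   [B -> y B y]
yyyyyyByyyyy => yyyyyynyyyyy   [B -> n]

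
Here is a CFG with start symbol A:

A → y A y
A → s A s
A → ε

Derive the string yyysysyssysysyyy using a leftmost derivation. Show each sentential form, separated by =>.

A=>yAy=>yyAyy=>yyyAyyy=>yyysAsyyy=>yyysyAysyyy=>yyysysAsysyyy=>yyysysyAysysyyy=>yyysysysAsysysyyy=>yyysysyssysysyyy

A => yAy   [A → y A y]
yAy => yyAyy   [A → y A y]
yyAyy => yyyAyyy   [A → y A y]
yyyAyyy => yyysAsyyy   [A → s A s]
yyysAsyyy => yyysyAysyyy   [A → y A y]
yyysyAysyyy => yyysysAsysyyy   [A → s A s]
yyysysAsysyyy => yyysysyAysysyyy   [A → y A y]
yyysysyAysysyyy => yyysysysAsysysyyy   [A → s A s]
yyysysysAsysysyyy => yyysysyssysysyyy   [A → ε]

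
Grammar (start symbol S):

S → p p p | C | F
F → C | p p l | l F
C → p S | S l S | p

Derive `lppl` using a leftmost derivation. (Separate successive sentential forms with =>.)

S => F => lF => lppl

S => F   [S → F]
F => lF   [F → l F]
lF => lppl   [F → p p l]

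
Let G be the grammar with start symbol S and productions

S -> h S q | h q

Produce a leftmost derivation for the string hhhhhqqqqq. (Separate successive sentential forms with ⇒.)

S ⇒ hSq   [S -> h S q]
hSq ⇒ hhSqq   [S -> h S q]
hhSqq ⇒ hhhSqqq   [S -> h S q]
hhhSqqq ⇒ hhhhSqqqq   [S -> h S q]
hhhhSqqqq ⇒ hhhhhqqqqq   [S -> h q]

S ⇒ hSq ⇒ hhSqq ⇒ hhhSqqq ⇒ hhhhSqqqq ⇒ hhhhhqqqqq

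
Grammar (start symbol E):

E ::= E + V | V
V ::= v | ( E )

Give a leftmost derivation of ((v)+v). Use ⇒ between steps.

E⇒V⇒(E)⇒(E+V)⇒(V+V)⇒((E)+V)⇒((V)+V)⇒((v)+V)⇒((v)+v)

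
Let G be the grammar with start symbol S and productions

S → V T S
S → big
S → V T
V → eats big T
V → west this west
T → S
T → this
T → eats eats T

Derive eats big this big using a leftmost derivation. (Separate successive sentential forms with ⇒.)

S ⇒ V T   [S → V T]
V T ⇒ eats big T T   [V → eats big T]
eats big T T ⇒ eats big this T   [T → this]
eats big this T ⇒ eats big this S   [T → S]
eats big this S ⇒ eats big this big   [S → big]

S ⇒ V T ⇒ eats big T T ⇒ eats big this T ⇒ eats big this S ⇒ eats big this big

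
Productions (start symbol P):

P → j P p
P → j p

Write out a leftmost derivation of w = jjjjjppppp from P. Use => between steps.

P => jPp => jjPpp => jjjPppp => jjjjPpppp => jjjjjppppp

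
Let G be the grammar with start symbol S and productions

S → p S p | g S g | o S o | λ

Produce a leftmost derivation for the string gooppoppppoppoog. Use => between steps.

S => gSg   [S → g S g]
gSg => goSog   [S → o S o]
goSog => gooSoog   [S → o S o]
gooSoog => goopSpoog   [S → p S p]
goopSpoog => gooppSppoog   [S → p S p]
gooppSppoog => gooppoSoppoog   [S → o S o]
gooppoSoppoog => gooppopSpoppoog   [S → p S p]
gooppopSpoppoog => gooppoppSppoppoog   [S → p S p]
gooppoppSppoppoog => gooppoppppoppoog   [S → λ]

S => gSg => goSog => gooSoog => goopSpoog => gooppSppoog => gooppoSoppoog => gooppopSpoppoog => gooppoppSppoppoog => gooppoppppoppoog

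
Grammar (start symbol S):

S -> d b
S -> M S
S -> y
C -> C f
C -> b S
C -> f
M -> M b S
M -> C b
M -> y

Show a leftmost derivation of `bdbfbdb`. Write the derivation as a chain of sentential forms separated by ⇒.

S ⇒ MS ⇒ CbS ⇒ CfbS ⇒ bSfbS ⇒ bdbfbS ⇒ bdbfbdb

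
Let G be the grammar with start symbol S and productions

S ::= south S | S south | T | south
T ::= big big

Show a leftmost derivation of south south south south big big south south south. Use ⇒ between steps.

S ⇒ south S ⇒ south S south ⇒ south south S south ⇒ south south south S south ⇒ south south south S south south ⇒ south south south S south south south ⇒ south south south south S south south south ⇒ south south south south T south south south ⇒ south south south south big big south south south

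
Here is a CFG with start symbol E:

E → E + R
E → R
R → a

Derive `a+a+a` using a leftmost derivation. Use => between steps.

E => E+R => E+R+R => R+R+R => a+R+R => a+a+R => a+a+a

E => E+R   [E → E + R]
E+R => E+R+R   [E → E + R]
E+R+R => R+R+R   [E → R]
R+R+R => a+R+R   [R → a]
a+R+R => a+a+R   [R → a]
a+a+R => a+a+a   [R → a]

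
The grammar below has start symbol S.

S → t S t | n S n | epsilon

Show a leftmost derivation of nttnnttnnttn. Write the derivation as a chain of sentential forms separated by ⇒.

S ⇒ nSn   [S → n S n]
nSn ⇒ ntStn   [S → t S t]
ntStn ⇒ nttSttn   [S → t S t]
nttSttn ⇒ nttnSnttn   [S → n S n]
nttnSnttn ⇒ nttnnSnnttn   [S → n S n]
nttnnSnnttn ⇒ nttnntStnnttn   [S → t S t]
nttnntStnnttn ⇒ nttnnttnnttn   [S → epsilon]

S ⇒ nSn ⇒ ntStn ⇒ nttSttn ⇒ nttnSnttn ⇒ nttnnSnnttn ⇒ nttnntStnnttn ⇒ nttnnttnnttn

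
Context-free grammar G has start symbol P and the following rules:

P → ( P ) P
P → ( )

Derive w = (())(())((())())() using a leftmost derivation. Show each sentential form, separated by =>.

P=>(P)P=>(())P=>(())(P)P=>(())(())P=>(())(())(P)P=>(())(())((P)P)P=>(())(())((())P)P=>(())(())((())())P=>(())(())((())())()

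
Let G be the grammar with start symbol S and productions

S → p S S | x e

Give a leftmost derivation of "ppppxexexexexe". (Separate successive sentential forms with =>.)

S => pSS => ppSSS => pppSSSS => ppppSSSSS => ppppxeSSSS => ppppxexeSSS => ppppxexexeSS => ppppxexexexeS => ppppxexexexexe

S => pSS   [S → p S S]
pSS => ppSSS   [S → p S S]
ppSSS => pppSSSS   [S → p S S]
pppSSSS => ppppSSSSS   [S → p S S]
ppppSSSSS => ppppxeSSSS   [S → x e]
ppppxeSSSS => ppppxexeSSS   [S → x e]
ppppxexeSSS => ppppxexexeSS   [S → x e]
ppppxexexeSS => ppppxexexexeS   [S → x e]
ppppxexexexeS => ppppxexexexexe   [S → x e]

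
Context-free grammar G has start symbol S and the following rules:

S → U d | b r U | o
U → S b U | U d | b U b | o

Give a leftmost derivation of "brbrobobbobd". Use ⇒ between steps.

S ⇒ brU ⇒ brUd ⇒ brSbUd ⇒ brbrUbUd ⇒ brbrobUd ⇒ brbrobSbUd ⇒ brbrobobUd ⇒ brbrobobbUbd ⇒ brbrobobbobd

S ⇒ brU   [S → b r U]
brU ⇒ brUd   [U → U d]
brUd ⇒ brSbUd   [U → S b U]
brSbUd ⇒ brbrUbUd   [S → b r U]
brbrUbUd ⇒ brbrobUd   [U → o]
brbrobUd ⇒ brbrobSbUd   [U → S b U]
brbrobSbUd ⇒ brbrobobUd   [S → o]
brbrobobUd ⇒ brbrobobbUbd   [U → b U b]
brbrobobbUbd ⇒ brbrobobbobd   [U → o]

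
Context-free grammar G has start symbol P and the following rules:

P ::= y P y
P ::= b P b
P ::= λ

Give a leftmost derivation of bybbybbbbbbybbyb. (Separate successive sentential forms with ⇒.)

P ⇒ bPb   [P ::= b P b]
bPb ⇒ byPyb   [P ::= y P y]
byPyb ⇒ bybPbyb   [P ::= b P b]
bybPbyb ⇒ bybbPbbyb   [P ::= b P b]
bybbPbbyb ⇒ bybbyPybbyb   [P ::= y P y]
bybbyPybbyb ⇒ bybbybPbybbyb   [P ::= b P b]
bybbybPbybbyb ⇒ bybbybbPbbybbyb   [P ::= b P b]
bybbybbPbbybbyb ⇒ bybbybbbPbbbybbyb   [P ::= b P b]
bybbybbbPbbbybbyb ⇒ bybbybbbbbbybbyb   [P ::= λ]

P ⇒ bPb ⇒ byPyb ⇒ bybPbyb ⇒ bybbPbbyb ⇒ bybbyPybbyb ⇒ bybbybPbybbyb ⇒ bybbybbPbbybbyb ⇒ bybbybbbPbbbybbyb ⇒ bybbybbbbbbybbyb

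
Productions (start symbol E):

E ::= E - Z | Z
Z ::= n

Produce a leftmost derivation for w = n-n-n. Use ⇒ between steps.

E ⇒ E-Z ⇒ E-Z-Z ⇒ Z-Z-Z ⇒ n-Z-Z ⇒ n-n-Z ⇒ n-n-n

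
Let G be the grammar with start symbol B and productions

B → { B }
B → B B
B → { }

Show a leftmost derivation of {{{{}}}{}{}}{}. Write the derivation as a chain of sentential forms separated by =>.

B => BB => {B}B => {BB}B => {BBB}B => {{B}BB}B => {{{B}}BB}B => {{{{}}}BB}B => {{{{}}}{}B}B => {{{{}}}{}{}}B => {{{{}}}{}{}}{}

B => BB   [B → B B]
BB => {B}B   [B → { B }]
{B}B => {BB}B   [B → B B]
{BB}B => {BBB}B   [B → B B]
{BBB}B => {{B}BB}B   [B → { B }]
{{B}BB}B => {{{B}}BB}B   [B → { B }]
{{{B}}BB}B => {{{{}}}BB}B   [B → { }]
{{{{}}}BB}B => {{{{}}}{}B}B   [B → { }]
{{{{}}}{}B}B => {{{{}}}{}{}}B   [B → { }]
{{{{}}}{}{}}B => {{{{}}}{}{}}{}   [B → { }]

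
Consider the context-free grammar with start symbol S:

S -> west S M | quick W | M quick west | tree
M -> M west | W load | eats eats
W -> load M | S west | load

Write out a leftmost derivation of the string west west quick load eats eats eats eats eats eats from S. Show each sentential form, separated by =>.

S => west S M => west west S M M => west west quick W M M => west west quick load M M M => west west quick load eats eats M M => west west quick load eats eats eats eats M => west west quick load eats eats eats eats eats eats

S => west S M   [S -> west S M]
west S M => west west S M M   [S -> west S M]
west west S M M => west west quick W M M   [S -> quick W]
west west quick W M M => west west quick load M M M   [W -> load M]
west west quick load M M M => west west quick load eats eats M M   [M -> eats eats]
west west quick load eats eats M M => west west quick load eats eats eats eats M   [M -> eats eats]
west west quick load eats eats eats eats M => west west quick load eats eats eats eats eats eats   [M -> eats eats]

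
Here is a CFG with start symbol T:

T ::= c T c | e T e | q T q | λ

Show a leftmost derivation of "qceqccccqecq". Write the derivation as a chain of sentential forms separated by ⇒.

T⇒qTq⇒qcTcq⇒qceTecq⇒qceqTqecq⇒qceqcTcqecq⇒qceqccTccqecq⇒qceqccccqecq

T ⇒ qTq   [T ::= q T q]
qTq ⇒ qcTcq   [T ::= c T c]
qcTcq ⇒ qceTecq   [T ::= e T e]
qceTecq ⇒ qceqTqecq   [T ::= q T q]
qceqTqecq ⇒ qceqcTcqecq   [T ::= c T c]
qceqcTcqecq ⇒ qceqccTccqecq   [T ::= c T c]
qceqccTccqecq ⇒ qceqccccqecq   [T ::= λ]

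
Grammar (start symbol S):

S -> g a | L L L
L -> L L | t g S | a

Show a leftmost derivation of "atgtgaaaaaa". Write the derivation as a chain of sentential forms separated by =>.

S => LLL => aLL => atgSL => atgLLLL => atgtgSLLL => atgtgLLLLLL => atgtgaLLLLL => atgtgaaLLLL => atgtgaaaLLL => atgtgaaaaLL => atgtgaaaaaL => atgtgaaaaaa

S => LLL   [S -> L L L]
LLL => aLL   [L -> a]
aLL => atgSL   [L -> t g S]
atgSL => atgLLLL   [S -> L L L]
atgLLLL => atgtgSLLL   [L -> t g S]
atgtgSLLL => atgtgLLLLLL   [S -> L L L]
atgtgLLLLLL => atgtgaLLLLL   [L -> a]
atgtgaLLLLL => atgtgaaLLLL   [L -> a]
atgtgaaLLLL => atgtgaaaLLL   [L -> a]
atgtgaaaLLL => atgtgaaaaLL   [L -> a]
atgtgaaaaLL => atgtgaaaaaL   [L -> a]
atgtgaaaaaL => atgtgaaaaaa   [L -> a]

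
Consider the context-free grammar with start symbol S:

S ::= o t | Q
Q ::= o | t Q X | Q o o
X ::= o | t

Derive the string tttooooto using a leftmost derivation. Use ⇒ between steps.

S ⇒ Q ⇒ tQX ⇒ ttQXX ⇒ tttQXXX ⇒ tttQooXXX ⇒ tttoooXXX ⇒ tttooooXX ⇒ tttooootX ⇒ tttooooto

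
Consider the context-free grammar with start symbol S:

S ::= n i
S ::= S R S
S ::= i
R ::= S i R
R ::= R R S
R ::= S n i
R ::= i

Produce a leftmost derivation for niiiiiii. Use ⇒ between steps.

S ⇒ SRS ⇒ SRSRS ⇒ SRSRSRS ⇒ niRSRSRS ⇒ niiSRSRS ⇒ niiiRSRS ⇒ niiiiSRS ⇒ niiiiiRS ⇒ niiiiiiS ⇒ niiiiiii

S ⇒ SRS   [S ::= S R S]
SRS ⇒ SRSRS   [S ::= S R S]
SRSRS ⇒ SRSRSRS   [S ::= S R S]
SRSRSRS ⇒ niRSRSRS   [S ::= n i]
niRSRSRS ⇒ niiSRSRS   [R ::= i]
niiSRSRS ⇒ niiiRSRS   [S ::= i]
niiiRSRS ⇒ niiiiSRS   [R ::= i]
niiiiSRS ⇒ niiiiiRS   [S ::= i]
niiiiiRS ⇒ niiiiiiS   [R ::= i]
niiiiiiS ⇒ niiiiiii   [S ::= i]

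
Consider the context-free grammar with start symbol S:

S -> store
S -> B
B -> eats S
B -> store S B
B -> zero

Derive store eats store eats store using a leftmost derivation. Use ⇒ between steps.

S ⇒ B ⇒ store S B ⇒ store B B ⇒ store eats S B ⇒ store eats store B ⇒ store eats store eats S ⇒ store eats store eats store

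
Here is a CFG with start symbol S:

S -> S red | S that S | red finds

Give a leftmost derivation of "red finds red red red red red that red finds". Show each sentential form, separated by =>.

S => S that S => S red that S => S red red that S => S red red red that S => S red red red red that S => S red red red red red that S => red finds red red red red red that S => red finds red red red red red that red finds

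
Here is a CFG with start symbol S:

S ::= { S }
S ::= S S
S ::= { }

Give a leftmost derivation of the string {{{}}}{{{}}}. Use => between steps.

S => SS   [S ::= S S]
SS => {S}S   [S ::= { S }]
{S}S => {{S}}S   [S ::= { S }]
{{S}}S => {{{}}}S   [S ::= { }]
{{{}}}S => {{{}}}{S}   [S ::= { S }]
{{{}}}{S} => {{{}}}{{S}}   [S ::= { S }]
{{{}}}{{S}} => {{{}}}{{{}}}   [S ::= { }]

S => SS => {S}S => {{S}}S => {{{}}}S => {{{}}}{S} => {{{}}}{{S}} => {{{}}}{{{}}}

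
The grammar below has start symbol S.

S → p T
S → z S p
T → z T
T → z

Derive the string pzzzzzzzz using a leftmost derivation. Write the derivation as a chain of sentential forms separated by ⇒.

S ⇒ pT ⇒ pzT ⇒ pzzT ⇒ pzzzT ⇒ pzzzzT ⇒ pzzzzzT ⇒ pzzzzzzT ⇒ pzzzzzzzT ⇒ pzzzzzzzz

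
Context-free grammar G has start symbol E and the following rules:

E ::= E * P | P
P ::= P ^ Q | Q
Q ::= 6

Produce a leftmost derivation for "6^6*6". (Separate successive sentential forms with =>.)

E => E*P => P*P => P^Q*P => Q^Q*P => 6^Q*P => 6^6*P => 6^6*Q => 6^6*6

E => E*P   [E ::= E * P]
E*P => P*P   [E ::= P]
P*P => P^Q*P   [P ::= P ^ Q]
P^Q*P => Q^Q*P   [P ::= Q]
Q^Q*P => 6^Q*P   [Q ::= 6]
6^Q*P => 6^6*P   [Q ::= 6]
6^6*P => 6^6*Q   [P ::= Q]
6^6*Q => 6^6*6   [Q ::= 6]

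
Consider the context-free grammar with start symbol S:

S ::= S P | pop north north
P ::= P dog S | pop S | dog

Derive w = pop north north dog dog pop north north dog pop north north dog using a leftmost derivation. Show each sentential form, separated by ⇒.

S ⇒ S P ⇒ S P P ⇒ pop north north P P ⇒ pop north north P dog S P ⇒ pop north north P dog S dog S P ⇒ pop north north dog dog S dog S P ⇒ pop north north dog dog pop north north dog S P ⇒ pop north north dog dog pop north north dog pop north north P ⇒ pop north north dog dog pop north north dog pop north north dog

S ⇒ S P   [S ::= S P]
S P ⇒ S P P   [S ::= S P]
S P P ⇒ pop north north P P   [S ::= pop north north]
pop north north P P ⇒ pop north north P dog S P   [P ::= P dog S]
pop north north P dog S P ⇒ pop north north P dog S dog S P   [P ::= P dog S]
pop north north P dog S dog S P ⇒ pop north north dog dog S dog S P   [P ::= dog]
pop north north dog dog S dog S P ⇒ pop north north dog dog pop north north dog S P   [S ::= pop north north]
pop north north dog dog pop north north dog S P ⇒ pop north north dog dog pop north north dog pop north north P   [S ::= pop north north]
pop north north dog dog pop north north dog pop north north P ⇒ pop north north dog dog pop north north dog pop north north dog   [P ::= dog]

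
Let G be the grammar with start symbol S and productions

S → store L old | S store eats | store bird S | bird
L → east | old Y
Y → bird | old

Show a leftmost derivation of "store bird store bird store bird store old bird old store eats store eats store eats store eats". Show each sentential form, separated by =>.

S => store bird S => store bird S store eats => store bird S store eats store eats => store bird S store eats store eats store eats => store bird S store eats store eats store eats store eats => store bird store bird S store eats store eats store eats store eats => store bird store bird store bird S store eats store eats store eats store eats => store bird store bird store bird store L old store eats store eats store eats store eats => store bird store bird store bird store old Y old store eats store eats store eats store eats => store bird store bird store bird store old bird old store eats store eats store eats store eats

S => store bird S   [S → store bird S]
store bird S => store bird S store eats   [S → S store eats]
store bird S store eats => store bird S store eats store eats   [S → S store eats]
store bird S store eats store eats => store bird S store eats store eats store eats   [S → S store eats]
store bird S store eats store eats store eats => store bird S store eats store eats store eats store eats   [S → S store eats]
store bird S store eats store eats store eats store eats => store bird store bird S store eats store eats store eats store eats   [S → store bird S]
store bird store bird S store eats store eats store eats store eats => store bird store bird store bird S store eats store eats store eats store eats   [S → store bird S]
store bird store bird store bird S store eats store eats store eats store eats => store bird store bird store bird store L old store eats store eats store eats store eats   [S → store L old]
store bird store bird store bird store L old store eats store eats store eats store eats => store bird store bird store bird store old Y old store eats store eats store eats store eats   [L → old Y]
store bird store bird store bird store old Y old store eats store eats store eats store eats => store bird store bird store bird store old bird old store eats store eats store eats store eats   [Y → bird]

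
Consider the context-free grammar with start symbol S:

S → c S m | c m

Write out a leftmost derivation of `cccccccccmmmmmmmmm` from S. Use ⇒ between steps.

S ⇒ cSm   [S → c S m]
cSm ⇒ ccSmm   [S → c S m]
ccSmm ⇒ cccSmmm   [S → c S m]
cccSmmm ⇒ ccccSmmmm   [S → c S m]
ccccSmmmm ⇒ cccccSmmmmm   [S → c S m]
cccccSmmmmm ⇒ ccccccSmmmmmm   [S → c S m]
ccccccSmmmmmm ⇒ cccccccSmmmmmmm   [S → c S m]
cccccccSmmmmmmm ⇒ ccccccccSmmmmmmmm   [S → c S m]
ccccccccSmmmmmmmm ⇒ cccccccccmmmmmmmmm   [S → c m]

S ⇒ cSm ⇒ ccSmm ⇒ cccSmmm ⇒ ccccSmmmm ⇒ cccccSmmmmm ⇒ ccccccSmmmmmm ⇒ cccccccSmmmmmmm ⇒ ccccccccSmmmmmmmm ⇒ cccccccccmmmmmmmmm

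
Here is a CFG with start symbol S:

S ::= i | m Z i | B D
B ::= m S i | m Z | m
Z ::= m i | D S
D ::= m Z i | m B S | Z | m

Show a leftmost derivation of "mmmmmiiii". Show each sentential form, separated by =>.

S => mZi => mDSi => mmBSSi => mmmSiSSi => mmmBDiSSi => mmmmDiSSi => mmmmmiSSi => mmmmmiiSi => mmmmmiiii

S => mZi   [S ::= m Z i]
mZi => mDSi   [Z ::= D S]
mDSi => mmBSSi   [D ::= m B S]
mmBSSi => mmmSiSSi   [B ::= m S i]
mmmSiSSi => mmmBDiSSi   [S ::= B D]
mmmBDiSSi => mmmmDiSSi   [B ::= m]
mmmmDiSSi => mmmmmiSSi   [D ::= m]
mmmmmiSSi => mmmmmiiSi   [S ::= i]
mmmmmiiSi => mmmmmiiii   [S ::= i]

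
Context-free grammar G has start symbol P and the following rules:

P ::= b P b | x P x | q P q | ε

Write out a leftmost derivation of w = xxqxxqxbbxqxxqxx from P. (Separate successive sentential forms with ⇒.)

P⇒xPx⇒xxPxx⇒xxqPqxx⇒xxqxPxqxx⇒xxqxxPxxqxx⇒xxqxxqPqxxqxx⇒xxqxxqxPxqxxqxx⇒xxqxxqxbPbxqxxqxx⇒xxqxxqxbbxqxxqxx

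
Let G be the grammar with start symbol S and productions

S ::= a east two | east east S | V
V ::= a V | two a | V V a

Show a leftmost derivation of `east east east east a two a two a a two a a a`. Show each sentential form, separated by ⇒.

S ⇒ east east S ⇒ east east east east S ⇒ east east east east V ⇒ east east east east a V ⇒ east east east east a V V a ⇒ east east east east a two a V a ⇒ east east east east a two a V V a a ⇒ east east east east a two a two a V a a ⇒ east east east east a two a two a a V a a ⇒ east east east east a two a two a a two a a a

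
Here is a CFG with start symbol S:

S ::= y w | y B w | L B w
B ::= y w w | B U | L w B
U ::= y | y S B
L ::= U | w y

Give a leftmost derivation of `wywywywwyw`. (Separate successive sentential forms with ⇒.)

S ⇒ LBw   [S ::= L B w]
LBw ⇒ wyBw   [L ::= w y]
wyBw ⇒ wyBUw   [B ::= B U]
wyBUw ⇒ wyLwBUw   [B ::= L w B]
wyLwBUw ⇒ wywywBUw   [L ::= w y]
wywywBUw ⇒ wywywywwUw   [B ::= y w w]
wywywywwUw ⇒ wywywywwyw   [U ::= y]

S ⇒ LBw ⇒ wyBw ⇒ wyBUw ⇒ wyLwBUw ⇒ wywywBUw ⇒ wywywywwUw ⇒ wywywywwyw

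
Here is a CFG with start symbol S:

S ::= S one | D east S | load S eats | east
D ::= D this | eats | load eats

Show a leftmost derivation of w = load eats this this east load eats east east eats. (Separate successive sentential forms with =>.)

S => load S eats => load D east S eats => load D this east S eats => load D this this east S eats => load eats this this east S eats => load eats this this east D east S eats => load eats this this east load eats east S eats => load eats this this east load eats east east eats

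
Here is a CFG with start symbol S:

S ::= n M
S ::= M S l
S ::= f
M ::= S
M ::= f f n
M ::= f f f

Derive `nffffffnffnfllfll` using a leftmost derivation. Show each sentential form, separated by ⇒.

S⇒MSl⇒SSl⇒nMSl⇒nfffSl⇒nfffMSll⇒nfffSSll⇒nfffMSlSll⇒nffffffSlSll⇒nffffffnMlSll⇒nffffffnSlSll⇒nffffffnMSllSll⇒nffffffnffnSllSll⇒nffffffnffnfllSll⇒nffffffnffnfllfll

S ⇒ MSl   [S ::= M S l]
MSl ⇒ SSl   [M ::= S]
SSl ⇒ nMSl   [S ::= n M]
nMSl ⇒ nfffSl   [M ::= f f f]
nfffSl ⇒ nfffMSll   [S ::= M S l]
nfffMSll ⇒ nfffSSll   [M ::= S]
nfffSSll ⇒ nfffMSlSll   [S ::= M S l]
nfffMSlSll ⇒ nffffffSlSll   [M ::= f f f]
nffffffSlSll ⇒ nffffffnMlSll   [S ::= n M]
nffffffnMlSll ⇒ nffffffnSlSll   [M ::= S]
nffffffnSlSll ⇒ nffffffnMSllSll   [S ::= M S l]
nffffffnMSllSll ⇒ nffffffnffnSllSll   [M ::= f f n]
nffffffnffnSllSll ⇒ nffffffnffnfllSll   [S ::= f]
nffffffnffnfllSll ⇒ nffffffnffnfllfll   [S ::= f]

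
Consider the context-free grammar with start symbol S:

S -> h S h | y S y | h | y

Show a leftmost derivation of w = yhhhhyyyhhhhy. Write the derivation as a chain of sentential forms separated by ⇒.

S ⇒ ySy ⇒ yhShy ⇒ yhhShhy ⇒ yhhhShhhy ⇒ yhhhhShhhhy ⇒ yhhhhySyhhhhy ⇒ yhhhhyyyhhhhy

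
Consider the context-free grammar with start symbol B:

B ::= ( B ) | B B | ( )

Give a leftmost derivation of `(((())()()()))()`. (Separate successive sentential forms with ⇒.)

B ⇒ BB ⇒ (B)B ⇒ ((B))B ⇒ ((BB))B ⇒ ((BBB))B ⇒ ((BBBB))B ⇒ (((B)BBB))B ⇒ (((())BBB))B ⇒ (((())()BB))B ⇒ (((())()()B))B ⇒ (((())()()()))B ⇒ (((())()()()))()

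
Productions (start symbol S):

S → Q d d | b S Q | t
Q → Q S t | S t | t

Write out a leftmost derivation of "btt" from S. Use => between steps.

S=>bSQ=>btQ=>btt

S => bSQ   [S → b S Q]
bSQ => btQ   [S → t]
btQ => btt   [Q → t]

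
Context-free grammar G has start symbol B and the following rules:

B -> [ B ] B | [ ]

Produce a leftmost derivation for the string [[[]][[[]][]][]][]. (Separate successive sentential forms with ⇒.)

B ⇒ [B]B ⇒ [[B]B]B ⇒ [[[]]B]B ⇒ [[[]][B]B]B ⇒ [[[]][[B]B]B]B ⇒ [[[]][[[]]B]B]B ⇒ [[[]][[[]][]]B]B ⇒ [[[]][[[]][]][]]B ⇒ [[[]][[[]][]][]][]

B ⇒ [B]B   [B -> [ B ] B]
[B]B ⇒ [[B]B]B   [B -> [ B ] B]
[[B]B]B ⇒ [[[]]B]B   [B -> [ ]]
[[[]]B]B ⇒ [[[]][B]B]B   [B -> [ B ] B]
[[[]][B]B]B ⇒ [[[]][[B]B]B]B   [B -> [ B ] B]
[[[]][[B]B]B]B ⇒ [[[]][[[]]B]B]B   [B -> [ ]]
[[[]][[[]]B]B]B ⇒ [[[]][[[]][]]B]B   [B -> [ ]]
[[[]][[[]][]]B]B ⇒ [[[]][[[]][]][]]B   [B -> [ ]]
[[[]][[[]][]][]]B ⇒ [[[]][[[]][]][]][]   [B -> [ ]]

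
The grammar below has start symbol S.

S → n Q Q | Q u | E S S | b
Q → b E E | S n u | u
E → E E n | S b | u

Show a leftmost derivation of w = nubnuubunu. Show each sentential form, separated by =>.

S => nQQ => nuQ => nubEE => nubEEnE => nubSbEnE => nubnQQbEnE => nubnuQbEnE => nubnuubEnE => nubnuubunE => nubnuubunu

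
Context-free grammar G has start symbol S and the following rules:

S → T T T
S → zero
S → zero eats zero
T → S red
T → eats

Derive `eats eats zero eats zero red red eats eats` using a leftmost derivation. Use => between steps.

S => T T T   [S → T T T]
T T T => S red T T   [T → S red]
S red T T => T T T red T T   [S → T T T]
T T T red T T => eats T T red T T   [T → eats]
eats T T red T T => eats eats T red T T   [T → eats]
eats eats T red T T => eats eats S red red T T   [T → S red]
eats eats S red red T T => eats eats zero eats zero red red T T   [S → zero eats zero]
eats eats zero eats zero red red T T => eats eats zero eats zero red red eats T   [T → eats]
eats eats zero eats zero red red eats T => eats eats zero eats zero red red eats eats   [T → eats]

S => T T T => S red T T => T T T red T T => eats T T red T T => eats eats T red T T => eats eats S red red T T => eats eats zero eats zero red red T T => eats eats zero eats zero red red eats T => eats eats zero eats zero red red eats eats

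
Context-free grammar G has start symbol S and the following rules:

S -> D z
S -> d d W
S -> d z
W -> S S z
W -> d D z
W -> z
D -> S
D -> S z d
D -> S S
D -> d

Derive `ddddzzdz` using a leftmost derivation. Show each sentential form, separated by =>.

S => ddW => dddDz => dddSzdz => ddddzzdz

S => ddW   [S -> d d W]
ddW => dddDz   [W -> d D z]
dddDz => dddSzdz   [D -> S z d]
dddSzdz => ddddzzdz   [S -> d z]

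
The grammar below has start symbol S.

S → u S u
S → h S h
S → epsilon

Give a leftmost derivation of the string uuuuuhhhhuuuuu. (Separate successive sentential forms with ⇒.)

S ⇒ uSu   [S → u S u]
uSu ⇒ uuSuu   [S → u S u]
uuSuu ⇒ uuuSuuu   [S → u S u]
uuuSuuu ⇒ uuuuSuuuu   [S → u S u]
uuuuSuuuu ⇒ uuuuuSuuuuu   [S → u S u]
uuuuuSuuuuu ⇒ uuuuuhShuuuuu   [S → h S h]
uuuuuhShuuuuu ⇒ uuuuuhhShhuuuuu   [S → h S h]
uuuuuhhShhuuuuu ⇒ uuuuuhhhhuuuuu   [S → epsilon]

S ⇒ uSu ⇒ uuSuu ⇒ uuuSuuu ⇒ uuuuSuuuu ⇒ uuuuuSuuuuu ⇒ uuuuuhShuuuuu ⇒ uuuuuhhShhuuuuu ⇒ uuuuuhhhhuuuuu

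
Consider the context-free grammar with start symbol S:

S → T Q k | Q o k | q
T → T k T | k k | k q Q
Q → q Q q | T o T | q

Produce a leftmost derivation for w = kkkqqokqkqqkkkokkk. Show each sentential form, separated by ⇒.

S ⇒ TQk ⇒ kkQk ⇒ kkToTk ⇒ kkkqQoTk ⇒ kkkqqoTk ⇒ kkkqqokqQk ⇒ kkkqqokqToTk ⇒ kkkqqokqTkToTk ⇒ kkkqqokqkqQkToTk ⇒ kkkqqokqkqqkToTk ⇒ kkkqqokqkqqkkkoTk ⇒ kkkqqokqkqqkkkokkk

S ⇒ TQk   [S → T Q k]
TQk ⇒ kkQk   [T → k k]
kkQk ⇒ kkToTk   [Q → T o T]
kkToTk ⇒ kkkqQoTk   [T → k q Q]
kkkqQoTk ⇒ kkkqqoTk   [Q → q]
kkkqqoTk ⇒ kkkqqokqQk   [T → k q Q]
kkkqqokqQk ⇒ kkkqqokqToTk   [Q → T o T]
kkkqqokqToTk ⇒ kkkqqokqTkToTk   [T → T k T]
kkkqqokqTkToTk ⇒ kkkqqokqkqQkToTk   [T → k q Q]
kkkqqokqkqQkToTk ⇒ kkkqqokqkqqkToTk   [Q → q]
kkkqqokqkqqkToTk ⇒ kkkqqokqkqqkkkoTk   [T → k k]
kkkqqokqkqqkkkoTk ⇒ kkkqqokqkqqkkkokkk   [T → k k]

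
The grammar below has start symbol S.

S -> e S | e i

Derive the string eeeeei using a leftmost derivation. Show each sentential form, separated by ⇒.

S ⇒ eS   [S -> e S]
eS ⇒ eeS   [S -> e S]
eeS ⇒ eeeS   [S -> e S]
eeeS ⇒ eeeeS   [S -> e S]
eeeeS ⇒ eeeeei   [S -> e i]

S⇒eS⇒eeS⇒eeeS⇒eeeeS⇒eeeeei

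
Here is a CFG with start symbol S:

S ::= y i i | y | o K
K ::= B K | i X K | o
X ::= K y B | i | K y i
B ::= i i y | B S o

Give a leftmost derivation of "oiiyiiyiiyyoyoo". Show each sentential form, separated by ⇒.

S⇒oK⇒oBK⇒oiiyK⇒oiiyBK⇒oiiyiiyK⇒oiiyiiyBK⇒oiiyiiyBSoK⇒oiiyiiyBSoSoK⇒oiiyiiyiiySoSoK⇒oiiyiiyiiyyoSoK⇒oiiyiiyiiyyoyoK⇒oiiyiiyiiyyoyoo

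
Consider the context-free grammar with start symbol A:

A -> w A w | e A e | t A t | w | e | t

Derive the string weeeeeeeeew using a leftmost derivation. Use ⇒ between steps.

A ⇒ wAw ⇒ weAew ⇒ weeAeew ⇒ weeeAeeew ⇒ weeeeAeeeew ⇒ weeeeeeeeew

A ⇒ wAw   [A -> w A w]
wAw ⇒ weAew   [A -> e A e]
weAew ⇒ weeAeew   [A -> e A e]
weeAeew ⇒ weeeAeeew   [A -> e A e]
weeeAeeew ⇒ weeeeAeeeew   [A -> e A e]
weeeeAeeeew ⇒ weeeeeeeeew   [A -> e]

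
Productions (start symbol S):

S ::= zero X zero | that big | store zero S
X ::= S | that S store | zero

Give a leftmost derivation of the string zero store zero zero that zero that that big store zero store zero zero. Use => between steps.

S => zero X zero => zero S zero => zero store zero S zero => zero store zero zero X zero zero => zero store zero zero that S store zero zero => zero store zero zero that zero X zero store zero zero => zero store zero zero that zero that S store zero store zero zero => zero store zero zero that zero that that big store zero store zero zero

S => zero X zero   [S ::= zero X zero]
zero X zero => zero S zero   [X ::= S]
zero S zero => zero store zero S zero   [S ::= store zero S]
zero store zero S zero => zero store zero zero X zero zero   [S ::= zero X zero]
zero store zero zero X zero zero => zero store zero zero that S store zero zero   [X ::= that S store]
zero store zero zero that S store zero zero => zero store zero zero that zero X zero store zero zero   [S ::= zero X zero]
zero store zero zero that zero X zero store zero zero => zero store zero zero that zero that S store zero store zero zero   [X ::= that S store]
zero store zero zero that zero that S store zero store zero zero => zero store zero zero that zero that that big store zero store zero zero   [S ::= that big]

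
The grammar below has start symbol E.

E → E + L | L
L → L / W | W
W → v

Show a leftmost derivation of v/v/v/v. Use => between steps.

E => L => L/W => L/W/W => L/W/W/W => W/W/W/W => v/W/W/W => v/v/W/W => v/v/v/W => v/v/v/v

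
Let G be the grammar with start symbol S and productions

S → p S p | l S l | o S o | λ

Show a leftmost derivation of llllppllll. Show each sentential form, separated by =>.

S => lSl => llSll => lllSlll => llllSllll => llllpSpllll => llllppllll

S => lSl   [S → l S l]
lSl => llSll   [S → l S l]
llSll => lllSlll   [S → l S l]
lllSlll => llllSllll   [S → l S l]
llllSllll => llllpSpllll   [S → p S p]
llllpSpllll => llllppllll   [S → λ]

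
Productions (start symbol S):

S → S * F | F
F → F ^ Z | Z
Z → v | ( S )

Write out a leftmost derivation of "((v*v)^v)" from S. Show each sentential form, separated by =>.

S => F => Z => (S) => (F) => (F^Z) => (Z^Z) => ((S)^Z) => ((S*F)^Z) => ((F*F)^Z) => ((Z*F)^Z) => ((v*F)^Z) => ((v*Z)^Z) => ((v*v)^Z) => ((v*v)^v)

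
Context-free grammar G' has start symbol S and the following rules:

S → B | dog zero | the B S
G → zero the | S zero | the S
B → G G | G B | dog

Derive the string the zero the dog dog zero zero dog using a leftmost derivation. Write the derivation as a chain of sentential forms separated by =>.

S => B => G B => S zero B => the B S zero B => the G B S zero B => the zero the B S zero B => the zero the dog S zero B => the zero the dog dog zero zero B => the zero the dog dog zero zero dog

S => B   [S → B]
B => G B   [B → G B]
G B => S zero B   [G → S zero]
S zero B => the B S zero B   [S → the B S]
the B S zero B => the G B S zero B   [B → G B]
the G B S zero B => the zero the B S zero B   [G → zero the]
the zero the B S zero B => the zero the dog S zero B   [B → dog]
the zero the dog S zero B => the zero the dog dog zero zero B   [S → dog zero]
the zero the dog dog zero zero B => the zero the dog dog zero zero dog   [B → dog]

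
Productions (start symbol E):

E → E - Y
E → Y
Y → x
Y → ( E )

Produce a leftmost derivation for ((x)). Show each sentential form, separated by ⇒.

E⇒Y⇒(E)⇒(Y)⇒((E))⇒((Y))⇒((x))

E ⇒ Y   [E → Y]
Y ⇒ (E)   [Y → ( E )]
(E) ⇒ (Y)   [E → Y]
(Y) ⇒ ((E))   [Y → ( E )]
((E)) ⇒ ((Y))   [E → Y]
((Y)) ⇒ ((x))   [Y → x]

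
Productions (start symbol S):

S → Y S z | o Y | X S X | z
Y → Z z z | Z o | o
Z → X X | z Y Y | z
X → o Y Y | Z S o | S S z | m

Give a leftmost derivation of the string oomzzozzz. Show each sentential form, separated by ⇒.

S ⇒ YSz ⇒ oSz ⇒ ooYz ⇒ ooZzzz ⇒ ooXXzzz ⇒ oomXzzz ⇒ oomZSozzz ⇒ oomzSozzz ⇒ oomzzozzz

S ⇒ YSz   [S → Y S z]
YSz ⇒ oSz   [Y → o]
oSz ⇒ ooYz   [S → o Y]
ooYz ⇒ ooZzzz   [Y → Z z z]
ooZzzz ⇒ ooXXzzz   [Z → X X]
ooXXzzz ⇒ oomXzzz   [X → m]
oomXzzz ⇒ oomZSozzz   [X → Z S o]
oomZSozzz ⇒ oomzSozzz   [Z → z]
oomzSozzz ⇒ oomzzozzz   [S → z]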